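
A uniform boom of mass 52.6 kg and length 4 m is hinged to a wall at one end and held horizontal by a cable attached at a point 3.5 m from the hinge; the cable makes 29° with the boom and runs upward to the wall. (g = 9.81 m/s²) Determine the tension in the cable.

Take torques about the hinge: T sin 29° · 3.5 = 52.6×9.81×2 = 1032 N·m.
So T = 1032 / (0.4848 × 3.5) = 608.2 N.

T ≈ 608 N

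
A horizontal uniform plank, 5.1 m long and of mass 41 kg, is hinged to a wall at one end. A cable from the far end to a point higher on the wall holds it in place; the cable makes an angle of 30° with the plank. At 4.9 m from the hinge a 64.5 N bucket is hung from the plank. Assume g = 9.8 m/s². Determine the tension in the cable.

T ≈ 526 N

Take torques about the hinge: T sin 30° · 5.1 = 41×9.8×2.55 + 64.5×4.9 = 1340.6 N·m.
So T = 1340.6 / (0.5000 × 5.1) = 525.74 N.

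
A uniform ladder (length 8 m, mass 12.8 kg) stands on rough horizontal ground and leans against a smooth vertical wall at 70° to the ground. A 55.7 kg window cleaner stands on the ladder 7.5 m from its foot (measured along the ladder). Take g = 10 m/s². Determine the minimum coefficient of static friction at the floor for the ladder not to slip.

ΣF_y = 0: N_floor = 12.8×10 + 55.7×10 = 685 N.
Torques about the foot: N_wall · 8 sin 70° = 12.8×10×4 cos 70° + 55.7×10×7.5 cos 70° → N_wall = 213.35 N.
ΣF_x = 0: f_floor = N_wall = 213.35 N.
μ_min = f_floor / N_floor = 213.35 / 685 = 0.3115.

μ_min ≈ 0.311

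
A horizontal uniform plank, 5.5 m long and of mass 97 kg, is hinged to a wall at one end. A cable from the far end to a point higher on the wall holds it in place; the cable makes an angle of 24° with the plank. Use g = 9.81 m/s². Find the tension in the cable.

T ≈ 1170 N

Take torques about the hinge: T sin 24° · 5.5 = 97×9.81×2.75 = 2616.8 N·m.
So T = 2616.8 / (0.4067 × 5.5) = 1169.8 N.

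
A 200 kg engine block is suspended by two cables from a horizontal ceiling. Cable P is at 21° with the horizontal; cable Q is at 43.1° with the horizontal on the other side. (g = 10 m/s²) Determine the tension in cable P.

Weight W = 200 × 10 = 2000 N acts straight down.
Horizontal: T_P cos 21° = T_Q cos 43.1°  →  T_Q = 1.279 T_P.
Vertical: T_P sin 21° + T_Q sin 43.1° = 2000.
Substituting the horizontal relation into the vertical equation gives 1.232 T_P = 2000, so T_P = 1623 N.

T_P ≈ 1620 N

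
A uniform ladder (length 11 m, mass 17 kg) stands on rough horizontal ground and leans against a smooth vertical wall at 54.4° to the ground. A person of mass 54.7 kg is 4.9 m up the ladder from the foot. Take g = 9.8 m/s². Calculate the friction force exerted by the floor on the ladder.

Torques about the foot: N_wall · 11 sin 54.4° = 17×9.8×5.5 cos 54.4° + 54.7×9.8×4.9 cos 54.4° → N_wall = 230.59 N.
ΣF_x = 0: f_floor = N_wall = 230.59 N.

f ≈ 231 N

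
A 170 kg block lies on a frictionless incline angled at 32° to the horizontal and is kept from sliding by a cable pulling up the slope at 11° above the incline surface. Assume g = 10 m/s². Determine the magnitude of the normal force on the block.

Take axes along and perpendicular to the incline. Weight components: W sin 32° = 900.9 N down-slope, W cos 32° = 1442 N into the surface.
Along incline: T cos 11° = W sin 32° → T = 917.7 N.
Perpendicular: N = W cos 32° − T sin 11° = 1267 N.

N ≈ 1270 N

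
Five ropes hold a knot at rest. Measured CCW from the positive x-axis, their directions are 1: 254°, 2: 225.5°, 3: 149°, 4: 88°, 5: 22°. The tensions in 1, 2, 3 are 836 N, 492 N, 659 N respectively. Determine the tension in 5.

Resolve: ΣF_x = 836 cos 254° + 492 cos 225.5° + 659 cos 149° + T_4 cos 88° + T_5 cos 22° = 0.
        ΣF_y = 836 sin 254° + 492 sin 225.5° + 659 sin 149° + T_4 sin 88° + T_5 sin 22° = 0.
The known terms sum to (-1140, -815.1) N, so 0.0349 T_4 + 0.9272 T_5 = 1140 and 0.9994 T_4 + 0.3746 T_5 = 815.1.
Solving simultaneously: T_4 = 359.8 N, T_5 = 1216 N.

T_5 ≈ 1220 N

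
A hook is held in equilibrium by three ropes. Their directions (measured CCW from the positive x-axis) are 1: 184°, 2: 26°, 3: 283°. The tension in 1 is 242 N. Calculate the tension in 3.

T_3 ≈ 93 N

Resolve: ΣF_x = 242 cos 184° + T_2 cos 26° + T_3 cos 283° = 0.
        ΣF_y = 242 sin 184° + T_2 sin 26° + T_3 sin 283° = 0.
The known terms sum to (-241.4, -16.88) N, so 0.8988 T_2 + 0.2250 T_3 = 241.4 and 0.4384 T_2 − 0.9744 T_3 = 16.88.
Solving simultaneously: T_2 = 245.3 N, T_3 = 93.04 N.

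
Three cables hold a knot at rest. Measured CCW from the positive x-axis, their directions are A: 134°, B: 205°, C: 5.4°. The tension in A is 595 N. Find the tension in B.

Resolve: ΣF_x = 595 cos 134° + T_B cos 205° + T_C cos 5.4° = 0.
        ΣF_y = 595 sin 134° + T_B sin 205° + T_C sin 5.4° = 0.
The known terms sum to (-413.3, 428) N, so -0.9063 T_B + 0.9956 T_C = 413.3 and -0.4226 T_B + 0.0941 T_C = -428.
Solving simultaneously: T_B = 1386 N, T_C = 1677 N.

T_B ≈ 1390 N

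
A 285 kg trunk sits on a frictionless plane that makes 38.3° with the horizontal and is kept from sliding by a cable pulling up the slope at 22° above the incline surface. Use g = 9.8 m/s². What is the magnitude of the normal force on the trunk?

Take axes along and perpendicular to the incline. Weight components: W sin 38.3° = 1731 N down-slope, W cos 38.3° = 2192 N into the surface.
Along incline: T cos 22° = W sin 38.3° → T = 1867 N.
Perpendicular: N = W cos 38.3° − T sin 22° = 1492 N.

N ≈ 1490 N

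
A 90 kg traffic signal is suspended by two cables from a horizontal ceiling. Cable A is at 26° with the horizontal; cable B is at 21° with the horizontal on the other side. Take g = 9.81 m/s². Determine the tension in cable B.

Weight W = 90 × 9.81 = 882.9 N acts straight down.
Horizontal: T_A cos 26° = T_B cos 21°  →  T_A = 1.039 T_B.
Vertical: T_A sin 26° + T_B sin 21° = 882.9.
Substituting the horizontal relation into the vertical equation gives 0.8137 T_B = 882.9, so T_B = 1085 N.

T_B ≈ 1090 N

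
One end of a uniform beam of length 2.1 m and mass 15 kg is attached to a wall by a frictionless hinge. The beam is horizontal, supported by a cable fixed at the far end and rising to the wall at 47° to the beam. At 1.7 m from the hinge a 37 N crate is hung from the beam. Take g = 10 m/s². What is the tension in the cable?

T ≈ 144 N

Take torques about the hinge: T sin 47° · 2.1 = 15×10×1.05 + 37×1.7 = 220.4 N·m.
So T = 220.4 / (0.7314 × 2.1) = 143.5 N.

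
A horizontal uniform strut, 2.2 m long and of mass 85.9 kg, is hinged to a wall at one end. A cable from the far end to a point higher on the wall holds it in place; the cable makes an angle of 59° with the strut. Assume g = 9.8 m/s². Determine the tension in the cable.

Take torques about the hinge: T sin 59° · 2.2 = 85.9×9.8×1.1 = 926 N·m.
So T = 926 / (0.8572 × 2.2) = 491.05 N.

T ≈ 491 N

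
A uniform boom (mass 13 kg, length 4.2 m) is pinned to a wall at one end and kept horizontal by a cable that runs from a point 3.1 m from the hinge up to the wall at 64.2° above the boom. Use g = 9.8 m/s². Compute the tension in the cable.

Take torques about the hinge: T sin 64.2° · 3.1 = 13×9.8×2.1 = 267.54 N·m.
So T = 267.54 / (0.9003 × 3.1) = 95.859 N.

T ≈ 95.9 N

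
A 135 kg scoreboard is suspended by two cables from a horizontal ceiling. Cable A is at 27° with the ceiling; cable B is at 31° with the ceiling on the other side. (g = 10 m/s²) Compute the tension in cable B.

T_B ≈ 1420 N

Weight W = 135 × 10 = 1350 N acts straight down.
Horizontal: T_A cos 27° = T_B cos 31°  →  T_A = 0.962 T_B.
Vertical: T_A sin 27° + T_B sin 31° = 1350.
Substituting the horizontal relation into the vertical equation gives 0.9518 T_B = 1350, so T_B = 1418 N.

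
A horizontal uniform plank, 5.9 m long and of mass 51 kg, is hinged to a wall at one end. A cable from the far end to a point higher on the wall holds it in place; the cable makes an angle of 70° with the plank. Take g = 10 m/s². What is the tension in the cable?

Take torques about the hinge: T sin 70° · 5.9 = 51×10×2.95 = 1504.5 N·m.
So T = 1504.5 / (0.9397 × 5.9) = 271.37 N.

T ≈ 271 N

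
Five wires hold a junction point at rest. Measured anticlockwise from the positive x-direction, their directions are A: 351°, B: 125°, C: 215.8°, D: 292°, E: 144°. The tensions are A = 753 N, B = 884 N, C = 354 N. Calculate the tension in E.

T_E ≈ 194 N

Resolve: ΣF_x = 753 cos 351° + 884 cos 125° + 354 cos 215.8° + T_D cos 292° + T_E cos 144° = 0.
        ΣF_y = 753 sin 351° + 884 sin 125° + 354 sin 215.8° + T_D sin 292° + T_E sin 144° = 0.
The known terms sum to (-50.43, 399.3) N, so 0.3746 T_D − 0.8090 T_E = 50.43 and -0.9272 T_D + 0.5878 T_E = -399.3.
Solving simultaneously: T_D = 553.6 N, T_E = 194 N.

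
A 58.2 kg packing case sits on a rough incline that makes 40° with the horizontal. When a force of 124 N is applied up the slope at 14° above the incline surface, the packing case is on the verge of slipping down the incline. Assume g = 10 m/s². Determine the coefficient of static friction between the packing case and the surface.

μ ≈ 0.610

On the verge of sliding down the incline, friction is at its maximum μN and acts up the slope.
Perpendicular to incline: N = W cos 40° − P sin 14° = 445.8 − 30 = 415.8 N.
Along incline: P cos 14° + μN = W sin 40° → μ = (W sin 40° − P cos 14°) / N = 0.6103.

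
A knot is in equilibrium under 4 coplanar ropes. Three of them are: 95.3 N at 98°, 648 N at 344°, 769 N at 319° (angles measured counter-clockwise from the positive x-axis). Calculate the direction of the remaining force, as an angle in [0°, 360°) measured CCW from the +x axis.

Sum the known components: ΣF_x = 1190 N, ΣF_y = -588.7 N.
For equilibrium the remaining force must supply (−ΣF_x, −ΣF_y) = (-1190, 588.7) N.
Magnitude = √((-1190)² + (588.7)²) = 1328 N; direction = atan2(588.7, -1190) = 153.7°.

θ ≈ 154°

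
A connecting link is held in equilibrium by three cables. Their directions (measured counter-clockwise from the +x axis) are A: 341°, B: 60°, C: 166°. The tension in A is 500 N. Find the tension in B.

T_B ≈ 45.3 N

Resolve: ΣF_x = 500 cos 341° + T_B cos 60° + T_C cos 166° = 0.
        ΣF_y = 500 sin 341° + T_B sin 60° + T_C sin 166° = 0.
The known terms sum to (472.8, -162.8) N, so 0.5000 T_B − 0.9703 T_C = -472.8 and 0.8660 T_B + 0.2419 T_C = 162.8.
Solving simultaneously: T_B = 45.33 N, T_C = 510.6 N.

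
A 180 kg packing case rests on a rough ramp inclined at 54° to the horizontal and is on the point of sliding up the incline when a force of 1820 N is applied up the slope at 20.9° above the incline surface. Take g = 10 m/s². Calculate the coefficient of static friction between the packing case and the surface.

μ ≈ 0.597

On the verge of sliding up the incline, friction is at its maximum μN and acts down the slope.
Perpendicular to incline: N = W cos 54° − P sin 20.9° = 1058 − 649.3 = 408.8 N.
Along incline: P cos 20.9° − μN = W sin 54° → μ = −(W sin 54° − P cos 20.9°) / N = 0.597.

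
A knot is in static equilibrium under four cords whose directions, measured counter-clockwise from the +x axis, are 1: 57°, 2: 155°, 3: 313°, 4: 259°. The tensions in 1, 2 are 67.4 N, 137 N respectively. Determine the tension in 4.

T_4 ≈ 17.4 N

Resolve: ΣF_x = 67.4 cos 57° + 137 cos 155° + T_3 cos 313° + T_4 cos 259° = 0.
        ΣF_y = 67.4 sin 57° + 137 sin 155° + T_3 sin 313° + T_4 sin 259° = 0.
The known terms sum to (-87.46, 114.4) N, so 0.6820 T_3 − 0.1908 T_4 = 87.46 and -0.7314 T_3 − 0.9816 T_4 = -114.4.
Solving simultaneously: T_3 = 133.1 N, T_4 = 17.40 N.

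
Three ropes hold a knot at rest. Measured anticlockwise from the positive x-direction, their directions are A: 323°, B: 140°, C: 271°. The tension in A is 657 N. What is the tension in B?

Resolve: ΣF_x = 657 cos 323° + T_B cos 140° + T_C cos 271° = 0.
        ΣF_y = 657 sin 323° + T_B sin 140° + T_C sin 271° = 0.
The known terms sum to (524.7, -395.4) N, so -0.7660 T_B + 0.0175 T_C = -524.7 and 0.6428 T_B − 0.9998 T_C = 395.4.
Solving simultaneously: T_B = 686 N, T_C = 45.56 N.

T_B ≈ 686 N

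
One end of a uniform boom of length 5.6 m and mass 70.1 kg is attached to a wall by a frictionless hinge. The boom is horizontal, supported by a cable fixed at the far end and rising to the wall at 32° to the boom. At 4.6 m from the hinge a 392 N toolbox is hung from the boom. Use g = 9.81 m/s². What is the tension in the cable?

Take torques about the hinge: T sin 32° · 5.6 = 70.1×9.81×2.8 + 392×4.6 = 3728.7 N·m.
So T = 3728.7 / (0.5299 × 5.6) = 1256.5 N.

T ≈ 1260 N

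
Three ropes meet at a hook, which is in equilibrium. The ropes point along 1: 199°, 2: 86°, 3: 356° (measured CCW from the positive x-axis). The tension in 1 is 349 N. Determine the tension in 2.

T_2 ≈ 136 N

Resolve: ΣF_x = 349 cos 199° + T_2 cos 86° + T_3 cos 356° = 0.
        ΣF_y = 349 sin 199° + T_2 sin 86° + T_3 sin 356° = 0.
The known terms sum to (-330, -113.6) N, so 0.0698 T_2 + 0.9976 T_3 = 330 and 0.9976 T_2 − 0.0698 T_3 = 113.6.
Solving simultaneously: T_2 = 136.4 N, T_3 = 321.3 N.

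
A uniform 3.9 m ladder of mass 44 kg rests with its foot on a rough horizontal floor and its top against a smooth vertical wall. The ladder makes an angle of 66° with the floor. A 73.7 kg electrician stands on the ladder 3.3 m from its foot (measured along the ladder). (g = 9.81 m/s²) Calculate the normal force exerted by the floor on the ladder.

ΣF_y = 0: N_floor = 44×9.81 + 73.7×9.81 = 1154.6 N.

N_floor ≈ 1150 N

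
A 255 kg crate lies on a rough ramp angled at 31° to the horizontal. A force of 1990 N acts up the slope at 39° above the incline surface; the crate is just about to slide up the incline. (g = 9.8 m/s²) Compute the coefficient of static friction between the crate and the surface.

On the verge of sliding up the incline, friction is at its maximum μN and acts down the slope.
Perpendicular to incline: N = W cos 31° − P sin 39° = 2142 − 1252 = 889.7 N.
Along incline: P cos 39° − μN = W sin 31° → μ = −(W sin 31° − P cos 39°) / N = 0.2916.

μ ≈ 0.292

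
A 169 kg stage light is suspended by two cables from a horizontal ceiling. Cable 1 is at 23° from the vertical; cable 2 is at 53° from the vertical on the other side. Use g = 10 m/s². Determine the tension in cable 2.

Angles from the horizontal: cable 1 is 90° − 23° = 67°, cable 2 is 90° − 53° = 37°.
Weight W = 169 × 10 = 1690 N acts straight down.
Horizontal: T_1 cos 67° = T_2 cos 37°  →  T_1 = 2.044 T_2.
Vertical: T_1 sin 67° + T_2 sin 37° = 1690.
Substituting the horizontal relation into the vertical equation gives 2.483 T_2 = 1690, so T_2 = 680.6 N.

T_2 ≈ 681 N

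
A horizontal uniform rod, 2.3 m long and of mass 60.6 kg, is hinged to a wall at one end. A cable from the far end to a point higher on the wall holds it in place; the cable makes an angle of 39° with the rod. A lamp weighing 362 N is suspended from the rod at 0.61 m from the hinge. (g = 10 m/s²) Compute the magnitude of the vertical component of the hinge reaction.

|H_y| ≈ 569 N

Take torques about the hinge: T sin 39° · 2.3 = 60.6×10×1.15 + 362×0.61 = 917.72 N·m.
So T = 917.72 / (0.6293 × 2.3) = 634.03 N.
ΣF_y = 0: H_y = (60.6×10 + 362) − T sin 39° = 968 − 399.01 = 568.99 N.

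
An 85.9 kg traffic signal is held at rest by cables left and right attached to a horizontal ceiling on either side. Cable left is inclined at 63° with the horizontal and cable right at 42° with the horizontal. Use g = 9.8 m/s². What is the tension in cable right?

T_right ≈ 396 N

Weight W = 85.9 × 9.8 = 841.8 N acts straight down.
Horizontal: T_left cos 63° = T_right cos 42°  →  T_left = 1.637 T_right.
Vertical: T_left sin 63° + T_right sin 42° = 841.8.
Substituting the horizontal relation into the vertical equation gives 2.128 T_right = 841.8, so T_right = 395.7 N.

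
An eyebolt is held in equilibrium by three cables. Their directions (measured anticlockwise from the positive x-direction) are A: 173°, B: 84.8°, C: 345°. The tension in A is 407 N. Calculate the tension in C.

Resolve: ΣF_x = 407 cos 173° + T_B cos 84.8° + T_C cos 345° = 0.
        ΣF_y = 407 sin 173° + T_B sin 84.8° + T_C sin 345° = 0.
The known terms sum to (-404, 49.6) N, so 0.0906 T_B + 0.9659 T_C = 404 and 0.9959 T_B − 0.2588 T_C = -49.6.
Solving simultaneously: T_B = 57.48 N, T_C = 412.8 N.

T_C ≈ 413 N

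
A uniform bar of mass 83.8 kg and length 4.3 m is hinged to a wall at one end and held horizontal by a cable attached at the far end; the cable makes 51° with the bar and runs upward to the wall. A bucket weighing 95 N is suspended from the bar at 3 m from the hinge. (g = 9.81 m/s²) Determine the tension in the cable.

T ≈ 614 N

Take torques about the hinge: T sin 51° · 4.3 = 83.8×9.81×2.15 + 95×3 = 2052.5 N·m.
So T = 2052.5 / (0.7771 × 4.3) = 614.19 N.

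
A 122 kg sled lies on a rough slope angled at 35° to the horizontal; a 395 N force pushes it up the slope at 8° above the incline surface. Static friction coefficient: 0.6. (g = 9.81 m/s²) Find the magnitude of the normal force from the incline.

N ≈ 925 N

Axes along / perpendicular to the incline. W sin 35° = 686.5 N down-slope; W cos 35° = 980.4 N into the surface.
Perpendicular: N = W cos 35° − P sin 8° = 980.4 − 54.97 = 925.4 N.
Along incline: P cos 8° + f = W sin 35° (friction acts up-slope) → f = 686.5 − 391.2 = 295.3 N.
|f| = 295.3 N ≤ μN = 555.2 N, so the sled is indeed static.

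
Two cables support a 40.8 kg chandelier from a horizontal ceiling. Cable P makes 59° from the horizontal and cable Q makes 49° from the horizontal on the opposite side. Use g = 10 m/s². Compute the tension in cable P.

Weight W = 40.8 × 10 = 408 N acts straight down.
Horizontal: T_P cos 59° = T_Q cos 49°  →  T_Q = 0.785 T_P.
Vertical: T_P sin 59° + T_Q sin 49° = 408.
Substituting the horizontal relation into the vertical equation gives 1.45 T_P = 408, so T_P = 281.4 N.

T_P ≈ 281 N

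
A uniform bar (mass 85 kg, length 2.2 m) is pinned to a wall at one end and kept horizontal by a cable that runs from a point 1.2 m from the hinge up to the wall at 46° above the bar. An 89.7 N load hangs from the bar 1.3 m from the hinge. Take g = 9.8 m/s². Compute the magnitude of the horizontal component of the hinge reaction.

H_x ≈ 831 N

Take torques about the hinge: T sin 46° · 1.2 = 85×9.8×1.1 + 89.7×1.3 = 1032.9 N·m.
So T = 1032.9 / (0.7193 × 1.2) = 1196.6 N.
ΣF_x = 0: H_x = T cos 46° = 831.22 N.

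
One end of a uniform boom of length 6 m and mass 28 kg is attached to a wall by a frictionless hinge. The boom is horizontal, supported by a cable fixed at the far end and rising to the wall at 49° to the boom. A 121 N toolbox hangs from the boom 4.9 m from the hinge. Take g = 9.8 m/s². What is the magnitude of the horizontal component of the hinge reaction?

Take torques about the hinge: T sin 49° · 6 = 28×9.8×3 + 121×4.9 = 1416.1 N·m.
So T = 1416.1 / (0.7547 × 6) = 312.73 N.
ΣF_x = 0: H_x = T cos 49° = 205.17 N.

H_x ≈ 205 N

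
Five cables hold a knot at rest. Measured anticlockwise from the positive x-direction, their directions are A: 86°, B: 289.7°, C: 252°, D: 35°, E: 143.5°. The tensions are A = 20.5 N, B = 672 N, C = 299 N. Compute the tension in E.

Resolve: ΣF_x = 20.5 cos 86° + 672 cos 289.7° + 299 cos 252° + T_D cos 35° + T_E cos 143.5° = 0.
        ΣF_y = 20.5 sin 86° + 672 sin 289.7° + 299 sin 252° + T_D sin 35° + T_E sin 143.5° = 0.
The known terms sum to (135.6, -896.6) N, so 0.8192 T_D − 0.8039 T_E = -135.6 and 0.5736 T_D + 0.5948 T_E = 896.6.
Solving simultaneously: T_D = 675 N, T_E = 856.5 N.

T_E ≈ 856 N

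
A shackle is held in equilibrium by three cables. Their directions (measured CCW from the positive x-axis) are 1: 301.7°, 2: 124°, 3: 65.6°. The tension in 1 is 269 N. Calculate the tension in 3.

Resolve: ΣF_x = 269 cos 301.7° + T_2 cos 124° + T_3 cos 65.6° = 0.
        ΣF_y = 269 sin 301.7° + T_2 sin 124° + T_3 sin 65.6° = 0.
The known terms sum to (141.4, -228.9) N, so -0.5592 T_2 + 0.4131 T_3 = -141.4 and 0.8290 T_2 + 0.9107 T_3 = 228.9.
Solving simultaneously: T_2 = 262.1 N, T_3 = 12.67 N.

T_3 ≈ 12.7 N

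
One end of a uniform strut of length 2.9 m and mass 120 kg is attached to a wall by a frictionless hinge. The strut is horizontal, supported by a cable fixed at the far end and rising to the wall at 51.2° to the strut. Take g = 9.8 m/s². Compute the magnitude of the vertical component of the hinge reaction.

|H_y| ≈ 588 N

Take torques about the hinge: T sin 51.2° · 2.9 = 120×9.8×1.45 = 1705.2 N·m.
So T = 1705.2 / (0.7793 × 2.9) = 754.49 N.
ΣF_y = 0: H_y = (120×9.8) − T sin 51.2° = 1176 − 588 = 588 N.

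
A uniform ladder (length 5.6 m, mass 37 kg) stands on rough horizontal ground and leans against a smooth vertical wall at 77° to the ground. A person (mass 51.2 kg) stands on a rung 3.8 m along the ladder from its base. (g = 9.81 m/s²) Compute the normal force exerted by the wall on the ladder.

N_wall ≈ 121 N

Torques about the foot: N_wall · 5.6 sin 77° = 37×9.81×2.8 cos 77° + 51.2×9.81×3.8 cos 77° → N_wall = 120.59 N.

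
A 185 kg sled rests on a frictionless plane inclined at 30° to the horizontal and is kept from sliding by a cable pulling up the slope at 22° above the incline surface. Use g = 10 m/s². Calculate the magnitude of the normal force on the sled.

Take axes along and perpendicular to the incline. Weight components: W sin 30° = 925 N down-slope, W cos 30° = 1602 N into the surface.
Along incline: T cos 22° = W sin 30° → T = 997.6 N.
Perpendicular: N = W cos 30° − T sin 22° = 1228 N.

N ≈ 1230 N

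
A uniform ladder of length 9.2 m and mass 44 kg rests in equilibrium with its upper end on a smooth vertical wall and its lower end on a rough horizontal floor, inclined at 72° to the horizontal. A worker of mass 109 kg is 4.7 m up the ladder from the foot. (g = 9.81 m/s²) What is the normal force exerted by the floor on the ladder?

ΣF_y = 0: N_floor = 44×9.81 + 109×9.81 = 1500.9 N.

N_floor ≈ 1500 N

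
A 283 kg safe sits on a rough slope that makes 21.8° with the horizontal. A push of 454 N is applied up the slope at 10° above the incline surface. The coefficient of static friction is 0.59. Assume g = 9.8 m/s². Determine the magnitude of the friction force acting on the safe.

Axes along / perpendicular to the incline. W sin 21.8° = 1030 N down-slope; W cos 21.8° = 2575 N into the surface.
Perpendicular: N = W cos 21.8° − P sin 10° = 2575 − 78.84 = 2496 N.
Along incline: P cos 10° + f = W sin 21.8° (friction acts up-slope) → f = 1030 − 447.1 = 582.8 N.
|f| = 582.8 N ≤ μN = 1473 N, so the safe is indeed static.

f ≈ 583 N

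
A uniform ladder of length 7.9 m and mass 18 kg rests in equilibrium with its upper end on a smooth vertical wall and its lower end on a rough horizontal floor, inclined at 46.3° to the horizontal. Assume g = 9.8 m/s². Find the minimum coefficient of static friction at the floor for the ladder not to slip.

μ_min ≈ 0.478

ΣF_y = 0: N_floor = 18×9.8 = 176.4 N.
Torques about the foot: N_wall · 7.9 sin 46.3° = 18×9.8×3.95 cos 46.3° → N_wall = 84.286 N.
ΣF_x = 0: f_floor = N_wall = 84.286 N.
μ_min = f_floor / N_floor = 84.286 / 176.4 = 0.4778.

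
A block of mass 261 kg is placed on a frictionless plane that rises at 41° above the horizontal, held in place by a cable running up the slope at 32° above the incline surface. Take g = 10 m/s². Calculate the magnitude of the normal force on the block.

N ≈ 900 N

Take axes along and perpendicular to the incline. Weight components: W sin 41° = 1712 N down-slope, W cos 41° = 1970 N into the surface.
Along incline: T cos 32° = W sin 41° → T = 2019 N.
Perpendicular: N = W cos 41° − T sin 32° = 899.8 N.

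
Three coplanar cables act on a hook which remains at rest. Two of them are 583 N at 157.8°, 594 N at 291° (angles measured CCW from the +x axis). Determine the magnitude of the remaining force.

F ≈ 468 N

Sum the known components: ΣF_x = -326.9 N, ΣF_y = -334.3 N.
For equilibrium the remaining force must supply (−ΣF_x, −ΣF_y) = (326.9, 334.3) N.
Magnitude = √((326.9)² + (334.3)²) = 467.6 N; direction = atan2(334.3, 326.9) = 45.6°.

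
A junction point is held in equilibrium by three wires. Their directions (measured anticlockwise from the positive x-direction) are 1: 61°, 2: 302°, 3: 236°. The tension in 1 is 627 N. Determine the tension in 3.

T_3 ≈ 600 N

Resolve: ΣF_x = 627 cos 61° + T_2 cos 302° + T_3 cos 236° = 0.
        ΣF_y = 627 sin 61° + T_2 sin 302° + T_3 sin 236° = 0.
The known terms sum to (304, 548.4) N, so 0.5299 T_2 − 0.5592 T_3 = -304 and -0.8480 T_2 − 0.8290 T_3 = -548.4.
Solving simultaneously: T_2 = 59.82 N, T_3 = 600.3 N.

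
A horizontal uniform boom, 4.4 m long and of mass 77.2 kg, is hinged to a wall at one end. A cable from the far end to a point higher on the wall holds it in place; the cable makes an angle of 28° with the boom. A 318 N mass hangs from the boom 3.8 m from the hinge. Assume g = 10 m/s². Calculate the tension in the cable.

Take torques about the hinge: T sin 28° · 4.4 = 77.2×10×2.2 + 318×3.8 = 2906.8 N·m.
So T = 2906.8 / (0.4695 × 4.4) = 1407.2 N.

T ≈ 1410 N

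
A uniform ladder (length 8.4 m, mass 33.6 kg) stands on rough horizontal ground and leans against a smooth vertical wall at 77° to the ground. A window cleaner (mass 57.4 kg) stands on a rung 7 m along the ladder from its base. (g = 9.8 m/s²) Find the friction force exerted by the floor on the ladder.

f ≈ 146 N

Torques about the foot: N_wall · 8.4 sin 77° = 33.6×9.8×4.2 cos 77° + 57.4×9.8×7 cos 77° → N_wall = 146.23 N.
ΣF_x = 0: f_floor = N_wall = 146.23 N.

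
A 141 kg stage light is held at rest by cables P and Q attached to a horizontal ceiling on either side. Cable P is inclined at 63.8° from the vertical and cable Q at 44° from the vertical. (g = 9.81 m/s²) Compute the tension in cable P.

Angles from the horizontal: cable P is 90° − 63.8° = 26.2°, cable Q is 90° − 44° = 46°.
Weight W = 141 × 9.81 = 1383 N acts straight down.
Horizontal: T_P cos 26.2° = T_Q cos 46°  →  T_Q = 1.292 T_P.
Vertical: T_P sin 26.2° + T_Q sin 46° = 1383.
Substituting the horizontal relation into the vertical equation gives 1.371 T_P = 1383, so T_P = 1009 N.

T_P ≈ 1010 N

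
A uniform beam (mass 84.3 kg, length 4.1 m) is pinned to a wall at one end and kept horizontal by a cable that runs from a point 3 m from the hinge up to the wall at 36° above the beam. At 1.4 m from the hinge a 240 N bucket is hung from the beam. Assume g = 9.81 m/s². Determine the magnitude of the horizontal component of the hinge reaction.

H_x ≈ 932 N

Take torques about the hinge: T sin 36° · 3 = 84.3×9.81×2.05 + 240×1.4 = 2031.3 N·m.
So T = 2031.3 / (0.5878 × 3) = 1152 N.
ΣF_x = 0: H_x = T cos 36° = 931.96 N.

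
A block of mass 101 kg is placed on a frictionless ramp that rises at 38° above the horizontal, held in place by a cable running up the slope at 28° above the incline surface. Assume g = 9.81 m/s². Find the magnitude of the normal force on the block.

Take axes along and perpendicular to the incline. Weight components: W sin 38° = 610 N down-slope, W cos 38° = 780.8 N into the surface.
Along incline: T cos 28° = W sin 38° → T = 690.9 N.
Perpendicular: N = W cos 38° − T sin 28° = 456.4 N.

N ≈ 456 N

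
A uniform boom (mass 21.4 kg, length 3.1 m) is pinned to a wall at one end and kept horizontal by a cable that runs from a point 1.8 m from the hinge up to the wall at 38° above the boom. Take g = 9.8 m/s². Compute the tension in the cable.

Take torques about the hinge: T sin 38° · 1.8 = 21.4×9.8×1.55 = 325.07 N·m.
So T = 325.07 / (0.6157 × 1.8) = 293.33 N.

T ≈ 293 N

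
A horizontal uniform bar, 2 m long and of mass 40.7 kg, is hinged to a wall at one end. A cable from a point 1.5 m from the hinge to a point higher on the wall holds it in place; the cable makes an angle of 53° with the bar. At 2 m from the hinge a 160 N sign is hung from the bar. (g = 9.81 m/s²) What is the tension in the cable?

Take torques about the hinge: T sin 53° · 1.5 = 40.7×9.81×1 + 160×2 = 719.27 N·m.
So T = 719.27 / (0.7986 × 1.5) = 600.41 N.

T ≈ 600 N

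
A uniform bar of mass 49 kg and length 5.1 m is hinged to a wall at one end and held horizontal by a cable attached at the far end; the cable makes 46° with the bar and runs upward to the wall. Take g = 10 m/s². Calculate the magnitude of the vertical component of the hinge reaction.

|H_y| ≈ 245 N

Take torques about the hinge: T sin 46° · 5.1 = 49×10×2.55 = 1249.5 N·m.
So T = 1249.5 / (0.7193 × 5.1) = 340.59 N.
ΣF_y = 0: H_y = (49×10) − T sin 46° = 490 − 245 = 245 N.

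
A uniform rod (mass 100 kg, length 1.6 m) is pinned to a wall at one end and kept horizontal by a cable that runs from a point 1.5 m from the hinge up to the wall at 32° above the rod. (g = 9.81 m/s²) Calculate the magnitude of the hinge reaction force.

Take torques about the hinge: T sin 32° · 1.5 = 100×9.81×0.8 = 784.8 N·m.
So T = 784.8 / (0.5299 × 1.5) = 987.32 N.
ΣF_x = 0: H_x = T cos 32° = 837.3 N.
ΣF_y = 0: H_y = (100×9.81) − T sin 32° = 981 − 523.2 = 457.8 N.
|H| = √(H_x² + H_y²) = √((837.3)² + (457.8)²) = 954.28 N.

|H| ≈ 954 N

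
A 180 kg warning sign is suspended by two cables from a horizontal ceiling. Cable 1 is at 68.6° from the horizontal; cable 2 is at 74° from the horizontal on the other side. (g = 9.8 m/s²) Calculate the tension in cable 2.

T_2 ≈ 1060 N

Weight W = 180 × 9.8 = 1764 N acts straight down.
Horizontal: T_1 cos 68.6° = T_2 cos 74°  →  T_1 = 0.7554 T_2.
Vertical: T_1 sin 68.6° + T_2 sin 74° = 1764.
Substituting the horizontal relation into the vertical equation gives 1.665 T_2 = 1764, so T_2 = 1060 N.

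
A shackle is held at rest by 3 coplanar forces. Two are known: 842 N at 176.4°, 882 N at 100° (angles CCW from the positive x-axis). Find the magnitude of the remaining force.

F ≈ 1360 N

Sum the known components: ΣF_x = -993.5 N, ΣF_y = 921.5 N.
For equilibrium the remaining force must supply (−ΣF_x, −ΣF_y) = (993.5, -921.5) N.
Magnitude = √((993.5)² + (-921.5)²) = 1355 N; direction = atan2(-921.5, 993.5) = 317.2°.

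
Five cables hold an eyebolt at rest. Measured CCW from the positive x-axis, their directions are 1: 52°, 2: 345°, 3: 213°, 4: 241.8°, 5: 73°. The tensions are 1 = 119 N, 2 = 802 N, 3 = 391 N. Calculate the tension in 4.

T_4 ≈ 3050 N

Resolve: ΣF_x = 119 cos 52° + 802 cos 345° + 391 cos 213° + T_4 cos 241.8° + T_5 cos 73° = 0.
        ΣF_y = 119 sin 52° + 802 sin 345° + 391 sin 213° + T_4 sin 241.8° + T_5 sin 73° = 0.
The known terms sum to (520, -326.8) N, so -0.4726 T_4 + 0.2924 T_5 = -520 and -0.8813 T_4 + 0.9563 T_5 = 326.8.
Solving simultaneously: T_4 = 3052 N, T_5 = 3154 N.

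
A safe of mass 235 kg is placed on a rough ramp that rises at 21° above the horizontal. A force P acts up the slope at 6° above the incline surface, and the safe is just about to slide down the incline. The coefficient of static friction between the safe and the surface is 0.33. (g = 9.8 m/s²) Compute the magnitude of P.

P ≈ 121 N

On the verge of sliding down the incline, friction equals μN and acts up the slope.
Perpendicular: N + P sin 6° = W cos 21° = 2150 N.
Along incline: P cos 6° + μN = W sin 21° with W sin 21° = 825.3 N.
Solving the pair for P and N: P = 120.6 N, N = 2137 N (and f = μN = 705.4 N).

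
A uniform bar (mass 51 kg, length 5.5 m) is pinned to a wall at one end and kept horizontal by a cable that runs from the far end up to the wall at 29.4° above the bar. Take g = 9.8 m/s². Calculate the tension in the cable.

T ≈ 509 N

Take torques about the hinge: T sin 29.4° · 5.5 = 51×9.8×2.75 = 1374.5 N·m.
So T = 1374.5 / (0.4909 × 5.5) = 509.06 N.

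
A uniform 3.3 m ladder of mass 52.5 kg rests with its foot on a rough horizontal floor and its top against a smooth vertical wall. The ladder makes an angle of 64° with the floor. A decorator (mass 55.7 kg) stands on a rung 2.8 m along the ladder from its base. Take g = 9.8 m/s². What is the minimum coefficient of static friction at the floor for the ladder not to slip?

μ_min ≈ 0.331

ΣF_y = 0: N_floor = 52.5×9.8 + 55.7×9.8 = 1060.4 N.
Torques about the foot: N_wall · 3.3 sin 64° = 52.5×9.8×1.65 cos 64° + 55.7×9.8×2.8 cos 64° → N_wall = 351.36 N.
ΣF_x = 0: f_floor = N_wall = 351.36 N.
μ_min = f_floor / N_floor = 351.36 / 1060.4 = 0.3314.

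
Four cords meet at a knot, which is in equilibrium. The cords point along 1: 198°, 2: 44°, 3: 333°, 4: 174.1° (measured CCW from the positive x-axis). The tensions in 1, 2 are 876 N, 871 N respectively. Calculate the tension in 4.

T_4 ≈ 567 N

Resolve: ΣF_x = 876 cos 198° + 871 cos 44° + T_3 cos 333° + T_4 cos 174.1° = 0.
        ΣF_y = 876 sin 198° + 871 sin 44° + T_3 sin 333° + T_4 sin 174.1° = 0.
The known terms sum to (-206.6, 334.3) N, so 0.8910 T_3 − 0.9947 T_4 = 206.6 and -0.4540 T_3 + 0.1028 T_4 = -334.3.
Solving simultaneously: T_3 = 864.8 N, T_4 = 567 N.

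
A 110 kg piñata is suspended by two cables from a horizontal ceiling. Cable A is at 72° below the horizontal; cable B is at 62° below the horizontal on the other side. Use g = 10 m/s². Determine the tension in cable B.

Weight W = 110 × 10 = 1100 N acts straight down.
Horizontal: T_A cos 72° = T_B cos 62°  →  T_A = 1.519 T_B.
Vertical: T_A sin 72° + T_B sin 62° = 1100.
Substituting the horizontal relation into the vertical equation gives 2.328 T_B = 1100, so T_B = 472.5 N.

T_B ≈ 473 N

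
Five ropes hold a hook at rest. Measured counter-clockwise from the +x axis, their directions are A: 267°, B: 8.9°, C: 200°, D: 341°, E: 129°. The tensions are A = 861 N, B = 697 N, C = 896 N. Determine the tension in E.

T_E ≈ 2010 N

Resolve: ΣF_x = 861 cos 267° + 697 cos 8.9° + 896 cos 200° + T_D cos 341° + T_E cos 129° = 0.
        ΣF_y = 861 sin 267° + 697 sin 8.9° + 896 sin 200° + T_D sin 341° + T_E sin 129° = 0.
The known terms sum to (-198.4, -1058) N, so 0.9455 T_D − 0.6293 T_E = 198.4 and -0.3256 T_D + 0.7771 T_E = 1058.
Solving simultaneously: T_D = 1548 N, T_E = 2010 N.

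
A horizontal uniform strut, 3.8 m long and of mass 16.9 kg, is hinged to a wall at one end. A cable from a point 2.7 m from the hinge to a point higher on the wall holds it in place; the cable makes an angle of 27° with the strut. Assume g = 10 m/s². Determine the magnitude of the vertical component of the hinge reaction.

Take torques about the hinge: T sin 27° · 2.7 = 16.9×10×1.9 = 321.1 N·m.
So T = 321.1 / (0.4540 × 2.7) = 261.96 N.
ΣF_y = 0: H_y = (16.9×10) − T sin 27° = 169 − 118.93 = 50.074 N.

|H_y| ≈ 50.1 N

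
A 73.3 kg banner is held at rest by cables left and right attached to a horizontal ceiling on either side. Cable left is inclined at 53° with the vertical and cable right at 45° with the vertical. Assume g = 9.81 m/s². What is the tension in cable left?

Angles from the horizontal: cable left is 90° − 53° = 37°, cable right is 90° − 45° = 45°.
Weight W = 73.3 × 9.81 = 719.1 N acts straight down.
Horizontal: T_left cos 37° = T_right cos 45°  →  T_right = 1.129 T_left.
Vertical: T_left sin 37° + T_right sin 45° = 719.1.
Substituting the horizontal relation into the vertical equation gives 1.4 T_left = 719.1, so T_left = 513.5 N.

T_left ≈ 513 N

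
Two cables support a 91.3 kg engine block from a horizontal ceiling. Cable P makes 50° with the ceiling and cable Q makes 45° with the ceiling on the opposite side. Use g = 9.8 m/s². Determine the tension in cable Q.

T_Q ≈ 577 N

Weight W = 91.3 × 9.8 = 894.7 N acts straight down.
Horizontal: T_P cos 50° = T_Q cos 45°  →  T_P = 1.1 T_Q.
Vertical: T_P sin 50° + T_Q sin 45° = 894.7.
Substituting the horizontal relation into the vertical equation gives 1.55 T_Q = 894.7, so T_Q = 577.3 N.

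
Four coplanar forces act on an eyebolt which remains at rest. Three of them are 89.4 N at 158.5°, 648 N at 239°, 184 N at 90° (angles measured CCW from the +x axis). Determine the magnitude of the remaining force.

Sum the known components: ΣF_x = -416.9 N, ΣF_y = -338.7 N.
For equilibrium the remaining force must supply (−ΣF_x, −ΣF_y) = (416.9, 338.7) N.
Magnitude = √((416.9)² + (338.7)²) = 537.1 N; direction = atan2(338.7, 416.9) = 39.1°.

F ≈ 537 N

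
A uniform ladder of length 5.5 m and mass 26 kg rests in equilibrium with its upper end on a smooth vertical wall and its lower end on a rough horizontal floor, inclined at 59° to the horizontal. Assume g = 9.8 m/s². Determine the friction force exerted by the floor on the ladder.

Torques about the foot: N_wall · 5.5 sin 59° = 26×9.8×2.75 cos 59° → N_wall = 76.55 N.
ΣF_x = 0: f_floor = N_wall = 76.55 N.

f ≈ 76.5 N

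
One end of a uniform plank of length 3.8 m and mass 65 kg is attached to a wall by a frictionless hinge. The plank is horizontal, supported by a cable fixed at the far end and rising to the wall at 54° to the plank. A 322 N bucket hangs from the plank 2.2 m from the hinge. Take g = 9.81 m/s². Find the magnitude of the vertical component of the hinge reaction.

Take torques about the hinge: T sin 54° · 3.8 = 65×9.81×1.9 + 322×2.2 = 1919.9 N·m.
So T = 1919.9 / (0.8090 × 3.8) = 624.52 N.
ΣF_y = 0: H_y = (65×9.81 + 322) − T sin 54° = 959.65 − 505.25 = 454.4 N.

|H_y| ≈ 454 N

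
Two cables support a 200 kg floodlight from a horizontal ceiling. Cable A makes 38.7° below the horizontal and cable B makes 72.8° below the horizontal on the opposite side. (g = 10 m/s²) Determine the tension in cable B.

T_B ≈ 1680 N

Weight W = 200 × 10 = 2000 N acts straight down.
Horizontal: T_A cos 38.7° = T_B cos 72.8°  →  T_A = 0.3789 T_B.
Vertical: T_A sin 38.7° + T_B sin 72.8° = 2000.
Substituting the horizontal relation into the vertical equation gives 1.192 T_B = 2000, so T_B = 1678 N.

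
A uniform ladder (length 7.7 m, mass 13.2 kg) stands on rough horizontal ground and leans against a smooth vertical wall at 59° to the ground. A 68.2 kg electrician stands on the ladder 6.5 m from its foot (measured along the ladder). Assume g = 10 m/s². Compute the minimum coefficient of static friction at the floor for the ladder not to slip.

μ_min ≈ 0.474

ΣF_y = 0: N_floor = 13.2×10 + 68.2×10 = 814 N.
Torques about the foot: N_wall · 7.7 sin 59° = 13.2×10×3.85 cos 59° + 68.2×10×6.5 cos 59° → N_wall = 385.58 N.
ΣF_x = 0: f_floor = N_wall = 385.58 N.
μ_min = f_floor / N_floor = 385.58 / 814 = 0.4737.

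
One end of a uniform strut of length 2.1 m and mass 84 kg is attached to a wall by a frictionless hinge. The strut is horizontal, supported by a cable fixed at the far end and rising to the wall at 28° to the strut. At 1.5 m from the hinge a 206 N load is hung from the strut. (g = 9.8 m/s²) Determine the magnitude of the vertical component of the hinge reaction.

Take torques about the hinge: T sin 28° · 2.1 = 84×9.8×1.05 + 206×1.5 = 1173.4 N·m.
So T = 1173.4 / (0.4695 × 2.1) = 1190.2 N.
ΣF_y = 0: H_y = (84×9.8 + 206) − T sin 28° = 1029.2 − 558.74 = 470.46 N.

|H_y| ≈ 470 N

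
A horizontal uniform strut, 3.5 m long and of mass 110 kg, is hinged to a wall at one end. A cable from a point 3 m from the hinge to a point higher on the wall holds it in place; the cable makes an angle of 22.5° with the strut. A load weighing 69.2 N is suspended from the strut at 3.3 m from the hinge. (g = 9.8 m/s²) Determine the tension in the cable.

T ≈ 1840 N

Take torques about the hinge: T sin 22.5° · 3 = 110×9.8×1.75 + 69.2×3.3 = 2114.9 N·m.
So T = 2114.9 / (0.3827 × 3) = 1842.1 N.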